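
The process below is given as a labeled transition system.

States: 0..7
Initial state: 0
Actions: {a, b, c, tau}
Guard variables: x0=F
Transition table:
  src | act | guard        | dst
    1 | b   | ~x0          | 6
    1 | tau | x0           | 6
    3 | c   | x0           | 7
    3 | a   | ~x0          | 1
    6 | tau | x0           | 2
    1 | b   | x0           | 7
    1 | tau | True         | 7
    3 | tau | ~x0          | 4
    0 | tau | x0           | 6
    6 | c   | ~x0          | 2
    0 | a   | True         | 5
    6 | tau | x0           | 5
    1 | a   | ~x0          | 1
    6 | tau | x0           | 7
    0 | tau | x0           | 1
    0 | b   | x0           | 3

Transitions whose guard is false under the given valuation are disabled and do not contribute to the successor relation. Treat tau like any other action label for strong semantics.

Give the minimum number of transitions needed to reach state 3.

Breadth-first toward 3:
  depth 0: {0}
  depth 1: {5}
3 never appears.

Answer: UNREACHABLE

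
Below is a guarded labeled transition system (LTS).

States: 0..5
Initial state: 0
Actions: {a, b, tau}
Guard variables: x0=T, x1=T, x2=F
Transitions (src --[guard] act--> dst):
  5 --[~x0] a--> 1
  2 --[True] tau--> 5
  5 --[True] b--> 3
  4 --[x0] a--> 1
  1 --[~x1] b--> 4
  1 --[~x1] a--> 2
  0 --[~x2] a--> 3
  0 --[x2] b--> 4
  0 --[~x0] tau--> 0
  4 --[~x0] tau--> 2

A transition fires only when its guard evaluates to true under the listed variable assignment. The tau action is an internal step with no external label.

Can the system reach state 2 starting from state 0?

After dropping false guards: 4 live edges.
L0 = {0}
L1 = {3}  now seen {0,3}
Reachable = {0,3}

Answer: UNREACHABLE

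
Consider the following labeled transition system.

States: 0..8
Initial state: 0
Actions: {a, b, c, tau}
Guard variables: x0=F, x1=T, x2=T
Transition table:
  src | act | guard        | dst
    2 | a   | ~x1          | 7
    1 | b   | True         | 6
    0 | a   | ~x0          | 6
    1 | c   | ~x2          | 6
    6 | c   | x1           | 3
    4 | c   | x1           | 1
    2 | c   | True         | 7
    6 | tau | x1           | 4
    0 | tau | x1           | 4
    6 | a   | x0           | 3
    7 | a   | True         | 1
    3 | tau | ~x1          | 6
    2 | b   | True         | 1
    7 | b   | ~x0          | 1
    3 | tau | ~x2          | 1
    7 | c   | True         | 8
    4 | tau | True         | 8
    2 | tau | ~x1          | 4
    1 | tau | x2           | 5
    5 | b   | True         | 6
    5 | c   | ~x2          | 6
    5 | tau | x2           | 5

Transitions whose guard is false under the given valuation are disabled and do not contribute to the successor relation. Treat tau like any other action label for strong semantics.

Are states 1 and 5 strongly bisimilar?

Refine partition for ~:
  P[0] = {{0,1,2,3,4,5,6,7,8}}
  P[1] = {{0},{1,5},{2},{3,8},{4,6},{7}}
  P[2] = {{0},{1,5},{2},{3,8},{4},{6},{7}}
7 equivalence class(es) (converged in 3)
1∈{1,5}, 5∈{1,5}

Answer: BISIMILAR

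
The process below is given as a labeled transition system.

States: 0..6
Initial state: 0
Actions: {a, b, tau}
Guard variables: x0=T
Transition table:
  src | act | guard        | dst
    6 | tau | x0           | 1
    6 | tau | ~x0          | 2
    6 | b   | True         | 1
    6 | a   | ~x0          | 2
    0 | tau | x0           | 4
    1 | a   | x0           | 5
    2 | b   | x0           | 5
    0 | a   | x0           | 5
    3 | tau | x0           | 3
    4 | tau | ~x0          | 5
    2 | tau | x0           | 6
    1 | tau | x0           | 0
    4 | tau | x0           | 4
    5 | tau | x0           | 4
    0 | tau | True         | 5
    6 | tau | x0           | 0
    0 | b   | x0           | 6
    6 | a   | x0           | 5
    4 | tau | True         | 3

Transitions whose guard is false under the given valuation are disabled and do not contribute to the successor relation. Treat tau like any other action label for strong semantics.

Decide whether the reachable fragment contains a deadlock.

R = {0,1,3,4,5,6}
  0: a→5  b→6  tau→4  tau→5  [deg 4]
  1: a→5  tau→0  [deg 2]
  3: tau→3  [deg 1]
  4: tau→3  tau→4  [deg 2]
  5: tau→4  [deg 1]
  6: a→5  b→1  tau→0  tau→1  [deg 4]

Answer: DEADLOCK-FREE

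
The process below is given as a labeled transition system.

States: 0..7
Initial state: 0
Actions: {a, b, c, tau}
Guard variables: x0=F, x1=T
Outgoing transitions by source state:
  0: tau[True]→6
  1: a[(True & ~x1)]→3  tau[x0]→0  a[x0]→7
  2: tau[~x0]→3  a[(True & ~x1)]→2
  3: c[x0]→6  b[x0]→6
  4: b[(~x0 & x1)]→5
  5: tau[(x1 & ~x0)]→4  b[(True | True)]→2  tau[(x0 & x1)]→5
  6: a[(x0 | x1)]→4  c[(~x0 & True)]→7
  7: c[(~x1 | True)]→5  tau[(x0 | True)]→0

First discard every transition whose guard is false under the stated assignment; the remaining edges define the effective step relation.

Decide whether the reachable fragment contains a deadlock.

Reach set: {0,2,3,4,5,6,7}
  0: tau→6  [deg 1]
  2: tau→3  [deg 1]
  3: ∅  [STUCK]
  4: b→5  [deg 1]
  5: b→2  tau→4  [deg 2]
  6: a→4  c→7  [deg 2]
  7: c→5  tau→0  [deg 2]
Path to 3: tau·a·b·b·tau

Answer: DEADLOCK at state 3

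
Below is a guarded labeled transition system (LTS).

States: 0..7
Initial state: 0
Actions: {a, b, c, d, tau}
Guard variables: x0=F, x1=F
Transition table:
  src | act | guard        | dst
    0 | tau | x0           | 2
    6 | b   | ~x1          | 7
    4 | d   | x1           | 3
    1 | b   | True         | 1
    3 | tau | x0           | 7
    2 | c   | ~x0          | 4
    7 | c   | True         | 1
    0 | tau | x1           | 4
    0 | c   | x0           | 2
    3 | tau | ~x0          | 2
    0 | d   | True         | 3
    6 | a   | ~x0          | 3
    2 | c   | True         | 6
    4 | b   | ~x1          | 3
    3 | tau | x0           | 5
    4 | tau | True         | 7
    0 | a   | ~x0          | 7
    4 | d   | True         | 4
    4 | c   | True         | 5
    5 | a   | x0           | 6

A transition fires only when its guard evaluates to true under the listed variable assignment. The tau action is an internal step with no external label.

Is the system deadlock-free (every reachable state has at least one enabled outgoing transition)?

R = {0,1,2,3,4,5,6,7}
  0: a→7  d→3  [2 out]
  1: b→1  [1 out]
  2: c→4  c→6  [2 out]
  3: tau→2  [1 out]
  4: b→3  c→5  d→4  tau→7  [4 out]
  5: ∅  [STUCK]
  6: a→3  b→7  [2 out]
  7: c→1  [1 out]
Path to 5: d·tau·c·c

Answer: DEADLOCK at state 5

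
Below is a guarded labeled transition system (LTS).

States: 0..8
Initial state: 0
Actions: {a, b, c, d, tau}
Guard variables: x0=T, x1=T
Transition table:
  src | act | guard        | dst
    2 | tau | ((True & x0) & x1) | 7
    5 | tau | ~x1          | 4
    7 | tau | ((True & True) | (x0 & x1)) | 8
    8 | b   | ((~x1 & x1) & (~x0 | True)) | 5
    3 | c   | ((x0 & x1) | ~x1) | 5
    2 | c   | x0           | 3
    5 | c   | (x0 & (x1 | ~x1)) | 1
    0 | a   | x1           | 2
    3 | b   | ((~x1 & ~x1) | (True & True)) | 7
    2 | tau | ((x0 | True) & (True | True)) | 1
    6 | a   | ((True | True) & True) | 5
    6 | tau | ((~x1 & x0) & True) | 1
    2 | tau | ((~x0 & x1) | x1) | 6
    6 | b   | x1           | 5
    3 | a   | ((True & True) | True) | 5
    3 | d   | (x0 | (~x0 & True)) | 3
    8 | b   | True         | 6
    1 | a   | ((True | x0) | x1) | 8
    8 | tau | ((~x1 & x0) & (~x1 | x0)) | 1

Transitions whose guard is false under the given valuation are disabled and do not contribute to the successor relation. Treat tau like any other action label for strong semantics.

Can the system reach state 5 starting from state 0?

15 transition(s) survive guard evaluation.
depth 0: {0}
depth 1: {2}  total {0,2}
depth 2: {1,3,6,7}  total {0,1,2,3,6,7}
depth 3: {5,8}  total {0,1,2,3,5,6,7,8}
R = {0,1,2,3,5,6,7,8}
Path to 5: a·tau·a

Answer: REACHABLE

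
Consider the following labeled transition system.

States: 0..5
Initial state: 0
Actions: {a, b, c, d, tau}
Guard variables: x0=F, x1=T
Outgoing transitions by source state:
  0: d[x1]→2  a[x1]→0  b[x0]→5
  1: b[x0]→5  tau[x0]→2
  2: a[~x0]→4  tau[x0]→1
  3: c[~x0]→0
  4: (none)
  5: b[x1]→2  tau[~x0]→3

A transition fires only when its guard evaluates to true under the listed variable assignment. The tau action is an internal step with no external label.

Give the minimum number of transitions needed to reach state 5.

BFS to 5:
  Layer 0: {0}
  Layer 1: {2}
  Layer 2: {4}
5 never appears.

Answer: UNREACHABLE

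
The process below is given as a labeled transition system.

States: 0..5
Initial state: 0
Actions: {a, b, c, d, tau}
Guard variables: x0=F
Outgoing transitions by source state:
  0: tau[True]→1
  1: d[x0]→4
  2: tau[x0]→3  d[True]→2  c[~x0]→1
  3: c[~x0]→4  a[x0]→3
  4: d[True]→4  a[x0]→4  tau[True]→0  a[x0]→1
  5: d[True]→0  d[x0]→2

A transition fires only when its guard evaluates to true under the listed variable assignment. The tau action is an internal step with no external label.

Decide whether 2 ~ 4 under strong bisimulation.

Answer: NOT BISIMILAR

Analysis:
Compute ~ classes (split until stable):
  P[0] = {{0,1,2,3,4,5}}
  P[1] = {{0},{1},{2},{3},{4},{5}}
stable after 2 split(s): 6 block(s)
class of 2: {2}; class of 4: {4}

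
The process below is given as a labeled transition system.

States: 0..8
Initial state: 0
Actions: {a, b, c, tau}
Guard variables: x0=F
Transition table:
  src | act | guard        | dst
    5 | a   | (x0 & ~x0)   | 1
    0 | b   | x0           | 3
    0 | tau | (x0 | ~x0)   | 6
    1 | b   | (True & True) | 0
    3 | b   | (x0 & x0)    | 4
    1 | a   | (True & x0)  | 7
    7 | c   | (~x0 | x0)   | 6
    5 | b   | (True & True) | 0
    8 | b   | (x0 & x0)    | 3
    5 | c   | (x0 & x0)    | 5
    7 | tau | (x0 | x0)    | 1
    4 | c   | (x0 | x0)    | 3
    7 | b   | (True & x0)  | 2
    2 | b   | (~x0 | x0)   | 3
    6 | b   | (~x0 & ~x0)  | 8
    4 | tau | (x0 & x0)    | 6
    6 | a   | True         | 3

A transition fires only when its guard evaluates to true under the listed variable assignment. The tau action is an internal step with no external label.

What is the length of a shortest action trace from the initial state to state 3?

Answer: 2

Trace:
Layered search for 3:
  L0 = {0}
  L1 = {6}
  L2 = {3,8}
3 enters at depth 2; path tau·a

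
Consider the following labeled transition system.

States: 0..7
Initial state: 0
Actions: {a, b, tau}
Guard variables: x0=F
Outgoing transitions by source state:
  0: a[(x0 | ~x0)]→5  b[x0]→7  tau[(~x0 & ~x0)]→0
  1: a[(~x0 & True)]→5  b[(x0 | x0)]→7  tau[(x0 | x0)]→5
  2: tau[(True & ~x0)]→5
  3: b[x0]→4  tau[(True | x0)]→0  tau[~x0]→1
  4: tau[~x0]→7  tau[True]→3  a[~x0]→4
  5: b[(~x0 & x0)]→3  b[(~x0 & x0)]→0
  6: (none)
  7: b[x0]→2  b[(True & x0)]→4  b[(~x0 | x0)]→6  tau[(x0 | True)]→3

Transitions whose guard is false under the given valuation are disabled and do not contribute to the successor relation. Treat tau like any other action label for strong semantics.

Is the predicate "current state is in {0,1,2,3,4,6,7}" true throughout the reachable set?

Answer: INVARIANT VIOLATED at state 5

Trace:
Allowed set {0,1,2,3,4,6,7}
R = {0,5}
  0: safe
  5: VIOLATES
witness against invariant: a → 5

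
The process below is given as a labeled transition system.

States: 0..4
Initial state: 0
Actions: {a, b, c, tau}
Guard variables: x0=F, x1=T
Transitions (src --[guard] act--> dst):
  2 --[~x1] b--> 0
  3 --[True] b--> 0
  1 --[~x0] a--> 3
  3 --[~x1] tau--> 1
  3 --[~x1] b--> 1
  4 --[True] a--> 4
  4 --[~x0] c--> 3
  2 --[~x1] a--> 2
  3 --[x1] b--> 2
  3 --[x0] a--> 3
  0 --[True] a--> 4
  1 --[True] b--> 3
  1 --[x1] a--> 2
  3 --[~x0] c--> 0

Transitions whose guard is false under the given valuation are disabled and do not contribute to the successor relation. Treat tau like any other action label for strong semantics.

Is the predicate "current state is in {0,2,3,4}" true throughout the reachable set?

Answer: INVARIANT HOLDS

Working:
Safe = {0,2,3,4}
Reachable = {0,2,3,4}
  0: ✓
  2: ✓
  3: ✓
  4: ✓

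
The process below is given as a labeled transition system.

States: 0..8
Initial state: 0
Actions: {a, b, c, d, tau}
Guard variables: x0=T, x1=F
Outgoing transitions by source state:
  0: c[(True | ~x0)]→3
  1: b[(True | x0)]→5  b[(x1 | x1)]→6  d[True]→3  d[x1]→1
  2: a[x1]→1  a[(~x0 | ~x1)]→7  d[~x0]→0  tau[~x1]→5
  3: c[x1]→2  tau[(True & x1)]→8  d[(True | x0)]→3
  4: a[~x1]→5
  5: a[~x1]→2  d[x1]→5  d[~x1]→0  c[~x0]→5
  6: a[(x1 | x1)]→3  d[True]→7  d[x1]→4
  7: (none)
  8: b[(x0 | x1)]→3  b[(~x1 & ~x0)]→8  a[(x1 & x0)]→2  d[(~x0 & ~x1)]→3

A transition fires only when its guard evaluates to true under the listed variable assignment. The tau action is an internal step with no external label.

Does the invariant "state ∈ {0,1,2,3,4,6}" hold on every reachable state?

Allowed set {0,1,2,3,4,6}
R = {0,3}
  0: ✓
  3: ✓

Answer: INVARIANT HOLDS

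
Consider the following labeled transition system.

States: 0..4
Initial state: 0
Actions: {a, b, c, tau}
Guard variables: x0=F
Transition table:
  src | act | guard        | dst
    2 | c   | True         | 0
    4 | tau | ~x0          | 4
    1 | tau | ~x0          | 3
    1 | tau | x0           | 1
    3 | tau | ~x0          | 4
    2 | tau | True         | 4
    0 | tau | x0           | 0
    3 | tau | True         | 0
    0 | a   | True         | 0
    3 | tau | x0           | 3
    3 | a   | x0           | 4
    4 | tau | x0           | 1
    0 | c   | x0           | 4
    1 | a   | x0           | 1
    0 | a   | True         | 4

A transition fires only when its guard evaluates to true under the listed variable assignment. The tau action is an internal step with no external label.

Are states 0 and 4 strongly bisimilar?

Answer: NOT BISIMILAR

Working:
Refine partition for ~:
  round 0: {{0,1,2,3,4}}
  round 1: {{0},{1,3,4},{2}}
  round 2: {{0},{1,4},{2},{3}}
  round 3: {{0},{1},{2},{3},{4}}
Fixed point at round 4; 5 class(es).
class of 0: {0}; class of 4: {4}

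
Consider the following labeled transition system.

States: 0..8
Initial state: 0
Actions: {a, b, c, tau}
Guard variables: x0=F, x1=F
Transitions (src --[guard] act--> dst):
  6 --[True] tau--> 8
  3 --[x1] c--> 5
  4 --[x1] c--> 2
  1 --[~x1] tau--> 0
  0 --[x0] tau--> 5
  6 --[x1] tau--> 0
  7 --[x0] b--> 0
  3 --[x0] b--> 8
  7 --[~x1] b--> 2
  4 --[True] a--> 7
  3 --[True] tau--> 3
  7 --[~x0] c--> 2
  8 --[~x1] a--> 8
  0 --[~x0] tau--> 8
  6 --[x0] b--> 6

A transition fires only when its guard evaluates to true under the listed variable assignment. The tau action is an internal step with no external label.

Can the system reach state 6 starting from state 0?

Answer: UNREACHABLE

Analysis:
8 transition(s) survive guard evaluation.
Layer 0: {0}
Layer 1: {8}  cumulative {0,8}
Reachable = {0,8}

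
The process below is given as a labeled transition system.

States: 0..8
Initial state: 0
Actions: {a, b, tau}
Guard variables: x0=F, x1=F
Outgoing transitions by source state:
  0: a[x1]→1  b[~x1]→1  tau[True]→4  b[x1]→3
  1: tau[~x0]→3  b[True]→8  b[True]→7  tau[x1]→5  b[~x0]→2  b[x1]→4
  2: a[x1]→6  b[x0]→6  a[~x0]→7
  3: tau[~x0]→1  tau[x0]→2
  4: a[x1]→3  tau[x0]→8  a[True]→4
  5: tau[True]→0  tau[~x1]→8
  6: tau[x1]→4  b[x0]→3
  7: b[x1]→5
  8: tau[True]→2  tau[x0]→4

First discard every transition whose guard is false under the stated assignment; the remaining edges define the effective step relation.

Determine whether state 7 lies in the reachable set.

Answer: REACHABLE

Analysis:
After dropping false guards: 12 live edges.
depth 0: {0}
depth 1: {1,4}  total {0,1,4}
depth 2: {2,3,7,8}  total {0,1,2,3,4,7,8}
Reach set: {0,1,2,3,4,7,8}
trace reaching 7: b·b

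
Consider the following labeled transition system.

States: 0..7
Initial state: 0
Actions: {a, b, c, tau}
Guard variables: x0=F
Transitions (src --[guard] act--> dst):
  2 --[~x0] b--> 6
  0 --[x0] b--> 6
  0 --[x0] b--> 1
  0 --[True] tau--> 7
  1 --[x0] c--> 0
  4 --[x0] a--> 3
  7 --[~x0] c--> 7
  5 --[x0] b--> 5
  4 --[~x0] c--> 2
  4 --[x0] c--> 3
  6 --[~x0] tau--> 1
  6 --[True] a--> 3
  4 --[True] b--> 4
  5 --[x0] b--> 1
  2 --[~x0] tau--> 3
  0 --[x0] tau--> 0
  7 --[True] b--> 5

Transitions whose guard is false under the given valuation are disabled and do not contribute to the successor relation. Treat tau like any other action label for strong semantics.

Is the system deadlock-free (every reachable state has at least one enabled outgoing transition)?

R = {0,5,7}
  0: tau→7  [1 exit(s)]
  5: ∅  [deadlock]
  7: b→5  c→7  [2 exit(s)]
witness 5: tau·b

Answer: DEADLOCK at state 5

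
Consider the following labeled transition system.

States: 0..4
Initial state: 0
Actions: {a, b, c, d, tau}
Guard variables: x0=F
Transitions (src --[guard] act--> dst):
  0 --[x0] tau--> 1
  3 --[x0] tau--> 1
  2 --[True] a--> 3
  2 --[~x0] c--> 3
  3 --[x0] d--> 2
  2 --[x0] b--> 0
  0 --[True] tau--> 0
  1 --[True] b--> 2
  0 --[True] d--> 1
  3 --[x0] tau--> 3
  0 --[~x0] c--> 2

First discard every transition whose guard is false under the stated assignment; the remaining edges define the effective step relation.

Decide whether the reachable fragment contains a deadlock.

Reach set: {0,1,2,3}
  0: c→2  d→1  tau→0  [deg 3]
  1: b→2  [deg 1]
  2: a→3  c→3  [deg 2]
  3: ∅  [deadlock]
witness 3: c·a

Answer: DEADLOCK at state 3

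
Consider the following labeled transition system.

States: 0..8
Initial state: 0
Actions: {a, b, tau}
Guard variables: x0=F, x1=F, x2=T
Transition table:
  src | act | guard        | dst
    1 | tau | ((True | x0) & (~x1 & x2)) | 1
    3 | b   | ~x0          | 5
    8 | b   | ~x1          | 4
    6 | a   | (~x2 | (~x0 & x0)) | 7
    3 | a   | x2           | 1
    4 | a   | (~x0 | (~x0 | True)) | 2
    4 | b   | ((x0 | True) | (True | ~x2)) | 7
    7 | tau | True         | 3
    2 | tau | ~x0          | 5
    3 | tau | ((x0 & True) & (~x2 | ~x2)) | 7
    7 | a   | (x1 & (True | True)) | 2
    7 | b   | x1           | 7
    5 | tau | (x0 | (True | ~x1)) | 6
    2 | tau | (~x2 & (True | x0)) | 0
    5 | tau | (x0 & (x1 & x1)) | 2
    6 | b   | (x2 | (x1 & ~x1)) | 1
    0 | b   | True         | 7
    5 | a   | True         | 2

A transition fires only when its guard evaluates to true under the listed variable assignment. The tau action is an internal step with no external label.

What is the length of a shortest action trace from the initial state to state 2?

Layered search for 2:
  L0 = {0}
  L1 = {7}
  L2 = {3}
  L3 = {1,5}
  L4 = {2,6}
depth(2)=4, e.g. b·tau·b·a

Answer: 4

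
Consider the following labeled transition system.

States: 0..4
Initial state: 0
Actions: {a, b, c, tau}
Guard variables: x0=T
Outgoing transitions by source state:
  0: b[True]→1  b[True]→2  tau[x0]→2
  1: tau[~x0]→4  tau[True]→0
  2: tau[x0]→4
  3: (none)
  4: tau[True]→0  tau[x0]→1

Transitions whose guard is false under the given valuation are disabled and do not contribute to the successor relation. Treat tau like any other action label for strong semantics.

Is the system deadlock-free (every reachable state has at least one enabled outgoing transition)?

R = {0,1,2,4}
  0: b→1  b→2  tau→2  [deg 3]
  1: tau→0  [deg 1]
  2: tau→4  [deg 1]
  4: tau→0  tau→1  [deg 2]

Answer: DEADLOCK-FREE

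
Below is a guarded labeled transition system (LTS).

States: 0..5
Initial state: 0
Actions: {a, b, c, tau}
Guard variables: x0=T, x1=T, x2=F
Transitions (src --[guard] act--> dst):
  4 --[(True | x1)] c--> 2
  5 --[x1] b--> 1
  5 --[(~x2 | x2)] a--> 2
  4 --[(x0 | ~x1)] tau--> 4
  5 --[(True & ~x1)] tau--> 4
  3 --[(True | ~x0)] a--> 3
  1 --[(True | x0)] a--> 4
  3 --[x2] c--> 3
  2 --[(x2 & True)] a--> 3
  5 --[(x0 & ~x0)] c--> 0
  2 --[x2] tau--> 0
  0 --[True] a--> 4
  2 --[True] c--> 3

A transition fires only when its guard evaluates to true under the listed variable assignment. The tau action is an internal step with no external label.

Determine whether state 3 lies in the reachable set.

8 transition(s) survive guard evaluation.
L0 = {0}
L1 = {4}  total {0,4}
L2 = {2}  total {0,2,4}
L3 = {3}  total {0,2,3,4}
Reachable = {0,2,3,4}
trace reaching 3: a·c·c

Answer: REACHABLE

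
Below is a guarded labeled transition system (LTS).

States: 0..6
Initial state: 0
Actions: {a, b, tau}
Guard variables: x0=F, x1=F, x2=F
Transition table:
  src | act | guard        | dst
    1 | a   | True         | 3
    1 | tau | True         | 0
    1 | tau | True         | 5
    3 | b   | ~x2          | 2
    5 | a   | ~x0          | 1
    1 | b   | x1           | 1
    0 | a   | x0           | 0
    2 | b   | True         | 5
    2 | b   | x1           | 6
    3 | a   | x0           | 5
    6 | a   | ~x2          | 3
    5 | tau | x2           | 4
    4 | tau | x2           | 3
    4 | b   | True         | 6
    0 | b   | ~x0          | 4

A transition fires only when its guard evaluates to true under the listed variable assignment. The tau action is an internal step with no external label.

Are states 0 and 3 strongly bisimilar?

Compute ~ classes (split until stable):
  P[0] = {{0,1,2,3,4,5,6}}
  P[1] = {{0,2,3,4},{1},{5,6}}
  P[2] = {{0,3},{1},{2,4},{5},{6}}
  P[3] = {{0,3},{1},{2},{4},{5},{6}}
  P[4] = {{0},{1},{2},{3},{4},{5},{6}}
stable after 5 split(s): 7 block(s)
[0]={0}  [3]={3}

Answer: NOT BISIMILAR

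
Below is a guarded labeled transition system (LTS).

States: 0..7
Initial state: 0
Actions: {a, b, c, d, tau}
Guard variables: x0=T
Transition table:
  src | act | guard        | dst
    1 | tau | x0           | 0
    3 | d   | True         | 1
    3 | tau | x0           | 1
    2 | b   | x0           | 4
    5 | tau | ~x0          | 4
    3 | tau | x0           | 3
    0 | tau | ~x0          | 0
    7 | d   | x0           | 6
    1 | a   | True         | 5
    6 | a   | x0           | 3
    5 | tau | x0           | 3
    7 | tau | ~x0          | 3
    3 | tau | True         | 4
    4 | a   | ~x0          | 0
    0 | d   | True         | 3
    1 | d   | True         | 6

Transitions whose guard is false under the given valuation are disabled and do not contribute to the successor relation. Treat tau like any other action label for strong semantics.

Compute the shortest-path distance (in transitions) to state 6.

Breadth-first toward 6:
  Layer 0: {0}
  Layer 1: {3}
  Layer 2: {1,4}
  Layer 3: {5,6}
6 enters at depth 3; path d·d·d

Answer: 3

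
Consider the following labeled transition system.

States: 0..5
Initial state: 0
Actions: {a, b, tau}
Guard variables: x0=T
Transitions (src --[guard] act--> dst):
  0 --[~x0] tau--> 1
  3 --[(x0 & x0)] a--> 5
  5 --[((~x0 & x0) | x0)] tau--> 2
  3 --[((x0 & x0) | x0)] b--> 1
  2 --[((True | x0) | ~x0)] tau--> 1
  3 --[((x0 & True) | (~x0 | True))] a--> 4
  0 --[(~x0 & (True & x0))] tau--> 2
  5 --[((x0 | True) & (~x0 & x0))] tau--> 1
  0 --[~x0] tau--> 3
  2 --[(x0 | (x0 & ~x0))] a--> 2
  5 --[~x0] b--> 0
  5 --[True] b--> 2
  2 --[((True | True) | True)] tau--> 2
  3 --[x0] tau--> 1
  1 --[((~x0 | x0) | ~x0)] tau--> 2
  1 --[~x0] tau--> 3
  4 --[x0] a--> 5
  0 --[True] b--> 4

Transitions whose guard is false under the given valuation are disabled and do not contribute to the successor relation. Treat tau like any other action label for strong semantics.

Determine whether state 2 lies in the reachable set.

Answer: REACHABLE

Working:
After dropping false guards: 12 live edges.
Layer 0: {0}
Layer 1: {4}  total {0,4}
Layer 2: {5}  total {0,4,5}
Layer 3: {2}  total {0,2,4,5}
Layer 4: {1}  total {0,1,2,4,5}
Reachable = {0,1,2,4,5}
witness 2: b·a·tau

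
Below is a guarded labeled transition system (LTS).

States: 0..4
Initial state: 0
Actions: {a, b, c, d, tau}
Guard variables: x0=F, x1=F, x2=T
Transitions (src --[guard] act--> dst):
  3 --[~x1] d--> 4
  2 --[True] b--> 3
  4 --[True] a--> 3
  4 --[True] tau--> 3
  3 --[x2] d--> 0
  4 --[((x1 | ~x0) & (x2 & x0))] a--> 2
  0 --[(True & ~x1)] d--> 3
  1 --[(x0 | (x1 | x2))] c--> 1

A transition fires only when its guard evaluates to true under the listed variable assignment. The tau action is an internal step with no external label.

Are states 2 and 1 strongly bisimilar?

Answer: NOT BISIMILAR

Working:
Refine partition for ~:
  round 0: {{0,1,2,3,4}}
  round 1: {{0,3},{1},{2},{4}}
  round 2: {{0},{1},{2},{3},{4}}
Fixed point at round 3; 5 class(es).
class of 2: {2}; class of 1: {1}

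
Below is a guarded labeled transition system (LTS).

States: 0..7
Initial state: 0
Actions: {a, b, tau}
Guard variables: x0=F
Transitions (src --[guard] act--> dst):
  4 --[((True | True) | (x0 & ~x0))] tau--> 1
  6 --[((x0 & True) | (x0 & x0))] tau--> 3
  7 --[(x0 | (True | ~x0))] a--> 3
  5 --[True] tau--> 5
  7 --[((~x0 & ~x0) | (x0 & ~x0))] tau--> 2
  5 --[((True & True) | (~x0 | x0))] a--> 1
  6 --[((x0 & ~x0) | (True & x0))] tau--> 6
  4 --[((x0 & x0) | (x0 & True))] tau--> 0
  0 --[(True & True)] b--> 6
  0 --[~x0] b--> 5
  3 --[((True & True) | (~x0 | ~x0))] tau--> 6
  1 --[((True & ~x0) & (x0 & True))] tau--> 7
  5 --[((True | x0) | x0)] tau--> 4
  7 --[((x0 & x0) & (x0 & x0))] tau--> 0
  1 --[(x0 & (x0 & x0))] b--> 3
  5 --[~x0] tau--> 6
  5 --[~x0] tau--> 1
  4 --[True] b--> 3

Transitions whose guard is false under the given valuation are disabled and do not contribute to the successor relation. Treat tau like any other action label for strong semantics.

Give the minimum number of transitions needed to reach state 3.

Answer: 3

Analysis:
Layered search for 3:
  depth 0: {0}
  depth 1: {5,6}
  depth 2: {1,4}
  depth 3: {3}
3 enters at depth 3; path b·tau·b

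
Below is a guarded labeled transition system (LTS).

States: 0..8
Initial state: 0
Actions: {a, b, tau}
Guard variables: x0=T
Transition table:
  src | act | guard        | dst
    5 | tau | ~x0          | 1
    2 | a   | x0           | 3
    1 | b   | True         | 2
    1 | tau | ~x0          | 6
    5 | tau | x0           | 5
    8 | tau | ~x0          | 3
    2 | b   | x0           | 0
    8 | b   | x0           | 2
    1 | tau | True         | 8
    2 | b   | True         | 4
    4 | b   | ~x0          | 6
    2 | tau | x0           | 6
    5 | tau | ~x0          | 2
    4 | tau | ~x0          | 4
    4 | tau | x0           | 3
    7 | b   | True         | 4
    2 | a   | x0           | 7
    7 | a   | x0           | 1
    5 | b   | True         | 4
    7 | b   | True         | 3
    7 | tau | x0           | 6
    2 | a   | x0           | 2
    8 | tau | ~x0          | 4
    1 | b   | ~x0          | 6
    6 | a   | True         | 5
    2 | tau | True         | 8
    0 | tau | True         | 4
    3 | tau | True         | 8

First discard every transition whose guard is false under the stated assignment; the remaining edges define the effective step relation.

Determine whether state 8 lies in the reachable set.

Answer: REACHABLE

Trace:
Guard filter leaves 20 enabled edge(s).
Layer 0: {0}
Layer 1: {4}  total {0,4}
Layer 2: {3}  total {0,3,4}
Layer 3: {8}  total {0,3,4,8}
Layer 4: {2}  total {0,2,3,4,8}
Layer 5: {6,7}  total {0,2,3,4,6,7,8}
Layer 6: {1,5}  total {0,1,2,3,4,5,6,7,8}
Reachable = {0,1,2,3,4,5,6,7,8}
Path to 8: tau·tau·tau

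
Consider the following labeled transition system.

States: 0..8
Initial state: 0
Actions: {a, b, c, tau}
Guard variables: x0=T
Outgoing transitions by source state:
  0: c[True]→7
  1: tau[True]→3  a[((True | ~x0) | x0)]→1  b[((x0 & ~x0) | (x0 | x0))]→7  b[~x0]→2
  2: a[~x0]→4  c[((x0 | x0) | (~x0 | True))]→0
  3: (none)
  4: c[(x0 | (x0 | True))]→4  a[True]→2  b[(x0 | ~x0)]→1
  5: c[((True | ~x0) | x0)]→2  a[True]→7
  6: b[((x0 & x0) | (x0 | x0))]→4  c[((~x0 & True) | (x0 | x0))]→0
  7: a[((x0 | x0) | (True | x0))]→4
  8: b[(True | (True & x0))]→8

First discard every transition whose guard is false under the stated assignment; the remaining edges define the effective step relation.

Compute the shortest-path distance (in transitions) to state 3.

Layered search for 3:
  Layer 0: {0}
  Layer 1: {7}
  Layer 2: {4}
  Layer 3: {1,2}
  Layer 4: {3}
3 enters at depth 4; path c·a·b·tau

Answer: 4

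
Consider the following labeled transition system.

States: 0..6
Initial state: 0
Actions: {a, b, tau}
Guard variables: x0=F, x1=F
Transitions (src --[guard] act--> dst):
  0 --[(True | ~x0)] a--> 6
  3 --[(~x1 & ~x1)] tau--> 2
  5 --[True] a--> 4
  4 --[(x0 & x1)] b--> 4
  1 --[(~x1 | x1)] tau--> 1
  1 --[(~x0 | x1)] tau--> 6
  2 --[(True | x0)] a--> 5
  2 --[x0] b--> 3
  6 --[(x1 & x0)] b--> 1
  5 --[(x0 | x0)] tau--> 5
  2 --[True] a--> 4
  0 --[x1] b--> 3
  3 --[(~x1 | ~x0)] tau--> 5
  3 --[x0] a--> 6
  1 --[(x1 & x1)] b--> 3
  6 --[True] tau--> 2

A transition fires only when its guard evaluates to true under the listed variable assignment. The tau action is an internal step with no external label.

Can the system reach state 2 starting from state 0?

Answer: REACHABLE

Working:
After dropping false guards: 9 live edges.
Layer 0: {0}
Layer 1: {6}  now seen {0,6}
Layer 2: {2}  now seen {0,2,6}
Layer 3: {4,5}  now seen {0,2,4,5,6}
R = {0,2,4,5,6}
Path to 2: a·tau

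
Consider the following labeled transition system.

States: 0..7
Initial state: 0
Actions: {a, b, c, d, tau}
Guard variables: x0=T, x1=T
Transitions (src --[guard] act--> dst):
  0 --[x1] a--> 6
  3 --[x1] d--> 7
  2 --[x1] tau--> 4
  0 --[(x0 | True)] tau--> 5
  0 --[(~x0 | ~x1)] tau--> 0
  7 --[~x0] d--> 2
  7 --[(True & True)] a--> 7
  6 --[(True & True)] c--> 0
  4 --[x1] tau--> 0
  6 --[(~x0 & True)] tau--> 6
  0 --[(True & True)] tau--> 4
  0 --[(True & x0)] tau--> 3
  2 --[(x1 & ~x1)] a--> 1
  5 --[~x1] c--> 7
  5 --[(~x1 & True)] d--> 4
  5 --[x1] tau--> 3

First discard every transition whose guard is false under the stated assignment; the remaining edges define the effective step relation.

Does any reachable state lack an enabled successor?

Answer: DEADLOCK-FREE

Trace:
Reach set: {0,3,4,5,6,7}
  0: a→6  tau→3  tau→4  tau→5  [deg 4]
  3: d→7  [deg 1]
  4: tau→0  [deg 1]
  5: tau→3  [deg 1]
  6: c→0  [deg 1]
  7: a→7  [deg 1]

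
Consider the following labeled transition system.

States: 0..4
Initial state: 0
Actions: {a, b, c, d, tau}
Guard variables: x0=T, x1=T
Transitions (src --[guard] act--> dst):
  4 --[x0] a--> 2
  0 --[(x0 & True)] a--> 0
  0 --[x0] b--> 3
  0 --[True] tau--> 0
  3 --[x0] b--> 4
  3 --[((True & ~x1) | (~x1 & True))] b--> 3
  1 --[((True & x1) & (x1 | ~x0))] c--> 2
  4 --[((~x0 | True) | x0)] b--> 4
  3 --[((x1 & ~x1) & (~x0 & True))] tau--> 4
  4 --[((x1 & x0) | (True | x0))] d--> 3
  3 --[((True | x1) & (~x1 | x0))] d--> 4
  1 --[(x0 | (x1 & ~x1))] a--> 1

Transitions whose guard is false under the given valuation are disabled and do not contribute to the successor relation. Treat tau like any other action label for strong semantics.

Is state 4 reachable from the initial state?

Answer: REACHABLE

Working:
After dropping false guards: 10 live edges.
L0 = {0}
L1 = {3}  total {0,3}
L2 = {4}  total {0,3,4}
L3 = {2}  total {0,2,3,4}
R = {0,2,3,4}
witness 4: b·b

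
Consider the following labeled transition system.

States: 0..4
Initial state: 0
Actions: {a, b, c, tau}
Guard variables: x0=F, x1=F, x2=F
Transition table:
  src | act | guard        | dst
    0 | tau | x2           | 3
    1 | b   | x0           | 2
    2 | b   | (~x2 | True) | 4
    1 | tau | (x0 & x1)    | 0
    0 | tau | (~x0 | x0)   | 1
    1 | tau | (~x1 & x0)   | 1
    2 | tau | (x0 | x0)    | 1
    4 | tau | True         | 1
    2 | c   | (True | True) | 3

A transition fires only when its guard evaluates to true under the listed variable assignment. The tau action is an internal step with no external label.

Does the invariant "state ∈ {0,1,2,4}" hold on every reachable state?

Allowed set {0,1,2,4}
R = {0,1}
  0: ok
  1: ok

Answer: INVARIANT HOLDS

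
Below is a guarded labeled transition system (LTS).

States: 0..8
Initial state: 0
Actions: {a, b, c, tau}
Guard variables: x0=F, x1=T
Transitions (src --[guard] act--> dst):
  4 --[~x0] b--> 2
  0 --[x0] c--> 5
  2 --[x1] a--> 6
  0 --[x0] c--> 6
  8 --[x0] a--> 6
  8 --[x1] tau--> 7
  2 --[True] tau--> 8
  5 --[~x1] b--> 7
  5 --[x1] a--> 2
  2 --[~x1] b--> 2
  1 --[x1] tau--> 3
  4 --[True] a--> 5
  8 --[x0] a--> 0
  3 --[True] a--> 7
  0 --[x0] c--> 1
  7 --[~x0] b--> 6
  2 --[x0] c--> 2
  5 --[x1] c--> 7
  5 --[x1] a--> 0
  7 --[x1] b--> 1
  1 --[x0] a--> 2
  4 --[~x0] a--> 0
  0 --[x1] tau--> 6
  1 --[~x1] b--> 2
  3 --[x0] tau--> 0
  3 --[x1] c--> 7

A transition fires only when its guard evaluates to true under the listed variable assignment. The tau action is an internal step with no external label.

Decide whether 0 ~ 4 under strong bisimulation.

Compute ~ classes (split until stable):
  P[0] = {{0,1,2,3,4,5,6,7,8}}
  P[1] = {{0,1,8},{2},{3,5},{4},{6},{7}}
  P[2] = {{0},{1},{2},{3},{4},{5},{6},{7},{8}}
stable after 3 split(s): 9 block(s)
class of 0: {0}; class of 4: {4}

Answer: NOT BISIMILAR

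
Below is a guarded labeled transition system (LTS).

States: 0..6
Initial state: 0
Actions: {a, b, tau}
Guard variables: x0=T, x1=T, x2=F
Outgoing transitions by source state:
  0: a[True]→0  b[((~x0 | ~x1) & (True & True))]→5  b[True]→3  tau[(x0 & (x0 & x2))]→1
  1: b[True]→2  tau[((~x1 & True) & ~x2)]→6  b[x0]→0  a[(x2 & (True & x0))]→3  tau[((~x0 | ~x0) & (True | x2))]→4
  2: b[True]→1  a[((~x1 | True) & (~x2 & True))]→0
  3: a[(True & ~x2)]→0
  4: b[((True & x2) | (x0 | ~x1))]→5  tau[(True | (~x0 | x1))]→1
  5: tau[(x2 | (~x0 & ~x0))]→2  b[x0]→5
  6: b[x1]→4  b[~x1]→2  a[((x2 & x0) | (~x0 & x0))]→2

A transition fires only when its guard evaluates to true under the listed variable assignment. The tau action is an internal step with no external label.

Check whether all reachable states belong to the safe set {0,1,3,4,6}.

Safe = {0,1,3,4,6}
R = {0,3}
  0: safe
  3: safe

Answer: INVARIANT HOLDS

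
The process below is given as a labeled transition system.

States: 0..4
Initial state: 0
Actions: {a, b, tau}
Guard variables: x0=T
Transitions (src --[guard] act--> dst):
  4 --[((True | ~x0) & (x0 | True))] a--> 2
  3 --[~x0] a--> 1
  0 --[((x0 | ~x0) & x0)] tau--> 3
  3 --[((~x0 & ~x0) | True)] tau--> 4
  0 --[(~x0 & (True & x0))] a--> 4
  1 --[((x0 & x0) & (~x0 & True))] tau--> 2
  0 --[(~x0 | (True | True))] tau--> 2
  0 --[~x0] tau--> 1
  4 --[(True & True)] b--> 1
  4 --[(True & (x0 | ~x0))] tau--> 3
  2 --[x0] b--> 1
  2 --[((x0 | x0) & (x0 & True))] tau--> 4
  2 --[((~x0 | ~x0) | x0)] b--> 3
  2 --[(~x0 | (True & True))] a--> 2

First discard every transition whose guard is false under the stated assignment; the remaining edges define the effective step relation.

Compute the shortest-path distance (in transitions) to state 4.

Answer: 2

Working:
Breadth-first toward 4:
  Layer 0: {0}
  Layer 1: {2,3}
  Layer 2: {1,4}
4 enters at depth 2; path tau·tau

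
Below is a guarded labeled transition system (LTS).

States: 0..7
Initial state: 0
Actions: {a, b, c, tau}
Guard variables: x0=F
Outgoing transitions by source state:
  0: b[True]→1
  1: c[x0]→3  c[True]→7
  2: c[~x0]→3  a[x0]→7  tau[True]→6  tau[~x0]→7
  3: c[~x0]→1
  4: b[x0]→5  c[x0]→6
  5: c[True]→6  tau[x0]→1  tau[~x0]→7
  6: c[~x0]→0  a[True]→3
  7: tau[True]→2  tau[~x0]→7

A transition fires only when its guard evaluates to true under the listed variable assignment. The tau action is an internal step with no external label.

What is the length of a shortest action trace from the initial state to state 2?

BFS to 2:
  L0 = {0}
  L1 = {1}
  L2 = {7}
  L3 = {2}
depth(2)=3, e.g. b·c·tau

Answer: 3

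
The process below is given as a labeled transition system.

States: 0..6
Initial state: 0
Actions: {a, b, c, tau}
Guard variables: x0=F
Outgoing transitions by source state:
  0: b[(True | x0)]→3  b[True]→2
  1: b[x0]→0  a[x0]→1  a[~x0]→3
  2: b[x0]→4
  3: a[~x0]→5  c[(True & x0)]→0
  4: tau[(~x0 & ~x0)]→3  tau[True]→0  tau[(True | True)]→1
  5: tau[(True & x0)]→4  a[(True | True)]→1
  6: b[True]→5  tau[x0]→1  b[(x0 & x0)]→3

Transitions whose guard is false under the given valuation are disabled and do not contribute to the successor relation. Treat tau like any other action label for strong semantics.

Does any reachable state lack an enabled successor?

Answer: DEADLOCK at state 2

Trace:
R = {0,1,2,3,5}
  0: b→2  b→3  [2 out]
  1: a→3  [1 out]
  2: ∅  [no exit]
  3: a→5  [1 out]
  5: a→1  [1 out]
Path to 2: b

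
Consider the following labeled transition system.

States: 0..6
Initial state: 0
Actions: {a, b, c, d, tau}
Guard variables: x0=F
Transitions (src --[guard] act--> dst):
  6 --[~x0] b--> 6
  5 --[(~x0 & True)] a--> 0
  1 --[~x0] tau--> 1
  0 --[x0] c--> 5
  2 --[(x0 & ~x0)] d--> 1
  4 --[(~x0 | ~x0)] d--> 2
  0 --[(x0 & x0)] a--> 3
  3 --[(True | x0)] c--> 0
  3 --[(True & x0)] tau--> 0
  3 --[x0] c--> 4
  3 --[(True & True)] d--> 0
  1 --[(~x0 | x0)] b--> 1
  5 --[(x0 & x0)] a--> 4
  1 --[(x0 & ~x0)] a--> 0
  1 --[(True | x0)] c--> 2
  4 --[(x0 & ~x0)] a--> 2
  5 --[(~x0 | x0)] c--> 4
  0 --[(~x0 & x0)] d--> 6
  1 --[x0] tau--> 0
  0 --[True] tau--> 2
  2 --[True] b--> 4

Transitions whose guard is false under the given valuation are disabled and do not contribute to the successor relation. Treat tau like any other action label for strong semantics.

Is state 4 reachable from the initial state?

After dropping false guards: 11 live edges.
Layer 0: {0}
Layer 1: {2}  total {0,2}
Layer 2: {4}  total {0,2,4}
Reach set: {0,2,4}
Path to 4: tau·b

Answer: REACHABLE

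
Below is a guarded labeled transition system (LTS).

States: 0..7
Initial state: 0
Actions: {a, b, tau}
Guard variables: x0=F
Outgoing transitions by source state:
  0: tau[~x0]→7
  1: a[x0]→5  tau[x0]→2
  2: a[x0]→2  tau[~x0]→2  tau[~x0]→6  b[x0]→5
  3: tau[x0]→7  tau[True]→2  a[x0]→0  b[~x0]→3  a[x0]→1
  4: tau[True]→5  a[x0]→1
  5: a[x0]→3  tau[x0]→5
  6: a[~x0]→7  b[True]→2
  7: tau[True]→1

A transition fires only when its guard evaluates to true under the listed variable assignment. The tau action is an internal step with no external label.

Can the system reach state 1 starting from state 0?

Answer: REACHABLE

Analysis:
Guard filter leaves 9 enabled edge(s).
depth 0: {0}
depth 1: {7}  now seen {0,7}
depth 2: {1}  now seen {0,1,7}
Reach set: {0,1,7}
trace reaching 1: tau·tau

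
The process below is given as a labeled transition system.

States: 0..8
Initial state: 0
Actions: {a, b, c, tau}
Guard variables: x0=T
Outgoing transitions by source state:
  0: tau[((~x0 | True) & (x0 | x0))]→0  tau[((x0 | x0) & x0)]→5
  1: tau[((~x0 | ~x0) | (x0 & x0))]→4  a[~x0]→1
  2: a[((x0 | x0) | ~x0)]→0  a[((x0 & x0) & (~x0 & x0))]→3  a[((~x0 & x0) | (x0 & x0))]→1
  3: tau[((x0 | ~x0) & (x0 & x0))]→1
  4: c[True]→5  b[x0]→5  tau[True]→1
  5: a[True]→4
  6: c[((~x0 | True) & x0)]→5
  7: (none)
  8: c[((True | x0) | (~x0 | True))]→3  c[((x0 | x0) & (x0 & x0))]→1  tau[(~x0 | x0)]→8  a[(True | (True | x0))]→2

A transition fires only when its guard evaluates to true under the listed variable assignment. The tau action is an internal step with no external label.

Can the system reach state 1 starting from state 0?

15 transition(s) survive guard evaluation.
depth 0: {0}
depth 1: {5}  cumulative {0,5}
depth 2: {4}  cumulative {0,4,5}
depth 3: {1}  cumulative {0,1,4,5}
Reach set: {0,1,4,5}
witness 1: tau·a·tau

Answer: REACHABLE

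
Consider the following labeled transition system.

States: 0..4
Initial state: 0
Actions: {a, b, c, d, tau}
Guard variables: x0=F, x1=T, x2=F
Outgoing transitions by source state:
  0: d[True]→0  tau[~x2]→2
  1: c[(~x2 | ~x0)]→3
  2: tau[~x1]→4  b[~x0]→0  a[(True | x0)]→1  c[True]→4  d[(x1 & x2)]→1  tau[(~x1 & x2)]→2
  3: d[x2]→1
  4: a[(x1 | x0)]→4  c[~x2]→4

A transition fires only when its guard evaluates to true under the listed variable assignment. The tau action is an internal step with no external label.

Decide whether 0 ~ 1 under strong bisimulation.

Bisimulation quotient by refinement:
  π0 = {{0,1,2,3,4}}
  π1 = {{0},{1},{2},{3},{4}}
stable after 2 split(s): 5 block(s)
0∈{0}, 1∈{1}

Answer: NOT BISIMILAR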